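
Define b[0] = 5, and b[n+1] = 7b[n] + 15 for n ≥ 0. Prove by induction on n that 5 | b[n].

Base case: b[0] = 5 = 5·1, so 5 | b[0].
Assume 5 | b[m], so b[m] = 5t for some integer t.
Then b[m+1] = 7b[m] + 15 = 7·(5t) + 15 = 5(7t + 3), so 5 | b[m+1].
By induction, 5 | b[n] for all n ≥ 0.

5 | b[n]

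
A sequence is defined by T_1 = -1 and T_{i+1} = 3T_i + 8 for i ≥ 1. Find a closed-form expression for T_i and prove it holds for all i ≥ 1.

Claim: T_i = 3^i − 4.

Base case: T_1 = -1, and 3^1 − 4 = 3 − 4 = -1.
Assume T_r = 3^r − 4 for some r ≥ 1.
Then T_{r+1} = 3T_r + 8 = 3·(3^r − 4) + 8 = 3^{r+1} − 12 + 8 = 3^{r+1} − 4.
Hence T_i = 3^i − 4 for every i ≥ 1, by induction.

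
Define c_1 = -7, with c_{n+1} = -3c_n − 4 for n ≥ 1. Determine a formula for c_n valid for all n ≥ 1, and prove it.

Claim: c_n = 2·(-3)^n − 1.

Base case: c_1 = -7, and 2·(-3)^1 − 1 = -6 − 1 = -7.
Assume c_j = 2·(-3)^j − 1 for some j ≥ 1.
Then c_{j+1} = -3c_j − 4 = -3·(2·(-3)^j − 1) − 4 = -6·(-3)^j + 3 − 4 = 2·(-3)^{j+1} − 1.
So the formula holds for j+1, and by induction c_n = 2·(-3)^n − 1 for all n ≥ 1.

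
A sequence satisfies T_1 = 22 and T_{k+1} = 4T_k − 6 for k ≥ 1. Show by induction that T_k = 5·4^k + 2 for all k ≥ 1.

Base case: T_1 = 22, and 5·4^1 + 2 = 20 + 2 = 22.
Assume T_j = 5·4^j + 2 for some j ≥ 1.
Then T_{j+1} = 4T_j − 6 = 4·(5·4^j + 2) − 6 = 20·4^j + 8 − 6 = 5·4^{j+1} + 2.
So the formula holds for j+1, and by induction T_k = 5·4^k + 2 for all k ≥ 1.

T_k = 5·4^k + 2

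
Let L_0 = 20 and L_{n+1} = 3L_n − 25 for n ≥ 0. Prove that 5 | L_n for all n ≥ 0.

Base case: L_0 = 20 = 5·4, so 5 | L_0.
Assume 5 | L_m, so L_m = 5t for some integer t.
Then L_{m+1} = 3L_m − 25 = 3·(5t) − 25 = 5(3t − 5), so 5 | L_{m+1}.
This completes the inductive step, so 5 | L_n for all n ≥ 0.

5 | L_n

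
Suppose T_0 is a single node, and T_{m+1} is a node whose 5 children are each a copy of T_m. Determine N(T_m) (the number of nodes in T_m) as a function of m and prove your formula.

Claim: N(T_m) = (5^{m+1} − 1)/4.

Base case: N(T_0) = 1, and (5^{0+1} − 1)/4 = 1.
Assume N(T_j) = (5^{j+1} − 1)/4.
Then N(T_{j+1}) = 1 + 5N(T_j) = 1 + 5·(5^{j+1} − 1)/4 = 1 + (5^{j+2} − 5)/4 = (4 + 5^{j+2} − 5)/4 = (5^{j+2} − 1)/4.
Hence N(T_m) = (5^{m+1} − 1)/4 for every m ≥ 0, by induction.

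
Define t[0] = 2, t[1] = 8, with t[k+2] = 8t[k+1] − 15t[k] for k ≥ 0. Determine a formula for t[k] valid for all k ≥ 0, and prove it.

Claim: t[k] = 5^k + 3^k.

Base cases: t[0] = 2 and 5^0 + 3^0 = 2; t[1] = 8 and 5^1 + 3^1 = 8.
Assume t[i] = 5^i + 3^i for all 0 ≤ i ≤ j, where j ≥ 1.
Then t[j+1] = 8t[j] − 15t[j−1] = 8·(5^j + 3^j) − 15·(5^{j−1} + 3^{j−1}) = (8·5 − 15)5^{j−1} + (8·3 − 15)3^{j−1} = 25·5^{j−1} + 9·3^{j−1} = 5^{j+1} + 3^{j+1}.
So the formula holds for j+1, and by strong induction t[k] = 5^k + 3^k for all k ≥ 0.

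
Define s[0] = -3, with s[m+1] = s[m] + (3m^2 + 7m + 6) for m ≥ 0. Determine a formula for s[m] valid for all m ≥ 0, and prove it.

Claim: s[m] = m^3 + 2m^2 + 3m − 3.

Base case: s[0] = -3, and 0^3 + 2·0^2 + 3·0 − 3 = -3.
Assume s[j] = j^3 + 2j^2 + 3j − 3.
Then s[j+1] = s[j] + (3j^2 + 7j + 6) = (j^3 + 2j^2 + 3j − 3) + (3j^2 + 7j + 6) = j^3 + 5j^2 + 10j + 3,
and (j+1)^3 + 2·(j+1)^2 + 3·(j+1) − 3 = j^3 + 5j^2 + 10j + 3.
This completes the inductive step, so s[m] = m^3 + 2m^2 + 3m − 3 for all m ≥ 0.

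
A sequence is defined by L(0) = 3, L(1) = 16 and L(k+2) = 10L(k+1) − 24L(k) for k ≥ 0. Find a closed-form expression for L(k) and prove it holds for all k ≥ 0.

Claim: L(k) = 4^k + 2·6^k.

Base cases: L(0) = 3 and 4^0 + 2·6^0 = 3; L(1) = 16 and 4^1 + 2·6^1 = 16.
Assume L(i) = 4^i + 2·6^i for all 0 ≤ i ≤ j, where j ≥ 1.
Then L(j+1) = 10L(j) − 24L(j−1) = 10·(4^j + 2·6^j) − 24·(4^{j−1} + 2·6^{j−1}) = (10·4 − 24)4^{j−1} + 2·(10·6 − 24)6^{j−1} = 16·4^{j−1} + 72·6^{j−1} = 4^{j+1} + 2·6^{j+1}.
So the formula holds for j+1, and by strong induction L(k) = 4^k + 2·6^k for all k ≥ 0.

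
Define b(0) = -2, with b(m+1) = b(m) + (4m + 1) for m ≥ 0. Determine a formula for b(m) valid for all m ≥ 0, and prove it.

Claim: b(m) = 2m^2 − m − 2.

Base case: b(0) = -2, and 2·0^2 − 0 − 2 = -2.
Assume b(k) = 2k^2 − k − 2.
Then b(k+1) = b(k) + (4k + 1) = (2k^2 − k − 2) + (4k + 1) = 2k^2 + 3k − 1,
and 2·(k+1)^2 − (k+1) − 2 = 2k^2 + 3k − 1.
By induction, b(m) = 2m^2 − m − 2 for all m ≥ 0.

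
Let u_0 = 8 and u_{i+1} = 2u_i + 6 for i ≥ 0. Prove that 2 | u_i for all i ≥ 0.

Base case: u_0 = 8 = 2·4, so 2 | u_0.
Assume 2 | u_m, so u_m = 2t for some integer t.
Then u_{m+1} = 2u_m + 6 = 2·(2t) + 6 = 2(2t + 3), so 2 | u_{m+1}.
This completes the inductive step, so 2 | u_i for all i ≥ 0.

2 | u_i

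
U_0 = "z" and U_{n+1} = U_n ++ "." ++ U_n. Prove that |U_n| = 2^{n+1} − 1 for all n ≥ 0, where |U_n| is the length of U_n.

Base case: |U_0| = 1, and 2^{0+1} − 1 = 1.
Assume |U_j| = 2^{j+1} − 1.
Then |U_{j+1}| = |U_j| + 1 + |U_j| = 2|U_j| + 1 = 2(2^{j+1} − 1) + 1 = 2^{j+2} − 2 + 1 = 2^{j+2} − 1.
Hence |U_n| = 2^{n+1} − 1 for every n ≥ 0, by induction.

|U_n| = 2^{n+1} − 1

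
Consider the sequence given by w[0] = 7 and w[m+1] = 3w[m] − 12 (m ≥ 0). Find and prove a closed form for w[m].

Claim: w[m] = 3^m + 6.

Base case: w[0] = 7, and 3^0 + 6 = 1 + 6 = 7.
Assume w[k] = 3^k + 6 for some k ≥ 0.
Then w[k+1] = 3w[k] − 12 = 3·(3^k + 6) − 12 = 3^{k+1} + 18 − 12 = 3^{k+1} + 6.
This completes the inductive step, so w[m] = 3^m + 6 for all m ≥ 0.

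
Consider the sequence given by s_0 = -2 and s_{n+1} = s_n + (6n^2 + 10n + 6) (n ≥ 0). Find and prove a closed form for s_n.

Claim: s_n = 2n^3 + 2n^2 + 2n − 2.

Base case: s_0 = -2, and 2·0^3 + 2·0^2 + 2·0 − 2 = -2.
Assume s_r = 2r^3 + 2r^2 + 2r − 2.
Then s_{r+1} = s_r + (6r^2 + 10r + 6) = (2r^3 + 2r^2 + 2r − 2) + (6r^2 + 10r + 6) = 2r^3 + 8r^2 + 12r + 4,
and 2·(r+1)^3 + 2·(r+1)^2 + 2·(r+1) − 2 = 2r^3 + 8r^2 + 12r + 4.
Hence s_n = 2n^3 + 2n^2 + 2n − 2 for every n ≥ 0, by induction.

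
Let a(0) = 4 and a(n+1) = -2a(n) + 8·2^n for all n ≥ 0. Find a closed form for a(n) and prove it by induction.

Claim: a(n) = 2·(-2)^n + 2·2^n.

Base case: a(0) = 4, and 2·(-2)^0 + 2·2^0 = 2 + 2 = 4.
Assume a(m) = 2·(-2)^m + 2·2^m for some m ≥ 0.
Then a(m+1) = -2a(m) + 8·2^m = -2·(2·(-2)^m + 2·2^m) + 8·2^m = 2·(-2)^{m+1} − 4·2^m + 8·2^m = 2·(-2)^{m+1} + 4·2^m = 2·(-2)^{m+1} + 2·2^{m+1}.
So the formula holds for m+1, and by induction a(n) = 2·(-2)^n + 2·2^n for all n ≥ 0.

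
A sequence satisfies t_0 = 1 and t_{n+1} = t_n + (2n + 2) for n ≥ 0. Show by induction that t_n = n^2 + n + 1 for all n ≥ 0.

Base case: t_0 = 1, and 0^2 + 0 + 1 = 1.
Assume t_j = j^2 + j + 1.
Then t_{j+1} = t_j + (2j + 2) = (j^2 + j + 1) + (2j + 2) = j^2 + 3j + 3,
and (j+1)^2 + (j+1) + 1 = j^2 + 3j + 3.
This completes the inductive step, so t_n = n^2 + n + 1 for all n ≥ 0.

t_n = n^2 + n + 1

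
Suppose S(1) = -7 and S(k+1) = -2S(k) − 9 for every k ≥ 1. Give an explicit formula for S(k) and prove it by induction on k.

Claim: S(k) = 2·(-2)^k − 3.

Base case: S(1) = -7, and 2·(-2)^1 − 3 = -4 − 3 = -7.
Assume S(j) = 2·(-2)^j − 3 for some j ≥ 1.
Then S(j+1) = -2S(j) − 9 = -2·(2·(-2)^j − 3) − 9 = -4·(-2)^j + 6 − 9 = 2·(-2)^{j+1} − 3.
So the formula holds for j+1, and by induction S(k) = 2·(-2)^k − 3 for all k ≥ 1.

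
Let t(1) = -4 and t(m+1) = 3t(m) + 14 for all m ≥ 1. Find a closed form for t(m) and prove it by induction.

Claim: t(m) = 3^m − 7.

Base case: t(1) = -4, and 3^1 − 7 = 3 − 7 = -4.
Assume t(r) = 3^r − 7 for some r ≥ 1.
Then t(r+1) = 3t(r) + 14 = 3·(3^r − 7) + 14 = 3^{r+1} − 21 + 14 = 3^{r+1} − 7.
Hence t(m) = 3^m − 7 for every m ≥ 1, by induction.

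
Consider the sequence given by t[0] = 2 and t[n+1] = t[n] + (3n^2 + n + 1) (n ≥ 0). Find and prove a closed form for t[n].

Claim: t[n] = n^3 − n^2 + n + 2.

Base case: t[0] = 2, and 0^3 − 0^2 + 0 + 2 = 2.
Assume t[j] = j^3 − j^2 + j + 2.
Then t[j+1] = t[j] + (3j^2 + j + 1) = (j^3 − j^2 + j + 2) + (3j^2 + j + 1) = j^3 + 2j^2 + 2j + 3,
and (j+1)^3 − (j+1)^2 + (j+1) + 2 = j^3 + 2j^2 + 2j + 3.
This completes the inductive step, so t[n] = n^3 − n^2 + n + 2 for all n ≥ 0.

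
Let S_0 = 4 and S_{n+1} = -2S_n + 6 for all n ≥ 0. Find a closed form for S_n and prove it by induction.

Claim: S_n = 2·(-2)^n + 2.

Base case: S_0 = 4, and 2·(-2)^0 + 2 = 2 + 2 = 4.
Assume S_m = 2·(-2)^m + 2 for some m ≥ 0.
Then S_{m+1} = -2S_m + 6 = -2·(2·(-2)^m + 2) + 6 = -4·(-2)^m − 4 + 6 = 2·(-2)^{m+1} + 2.
By induction, S_n = 2·(-2)^n + 2 for all n ≥ 0.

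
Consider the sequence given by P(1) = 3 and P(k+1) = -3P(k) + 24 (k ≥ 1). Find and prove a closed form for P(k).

Claim: P(k) = (-3)^k + 6.

Base case: P(1) = 3, and (-3)^1 + 6 = -3 + 6 = 3.
Assume P(j) = (-3)^j + 6 for some j ≥ 1.
Then P(j+1) = -3P(j) + 24 = -3·((-3)^j + 6) + 24 = -3·(-3)^j − 18 + 24 = (-3)^{j+1} + 6.
This completes the inductive step, so P(k) = (-3)^k + 6 for all k ≥ 1.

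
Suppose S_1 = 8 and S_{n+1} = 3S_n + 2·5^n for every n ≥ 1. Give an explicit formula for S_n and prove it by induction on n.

Claim: S_n = 3^n + 5^n.

Base case: S_1 = 8, and 3^1 + 5^1 = 3 + 5 = 8.
Assume S_k = 3^k + 5^k for some k ≥ 1.
Then S_{k+1} = 3S_k + 2·5^k = 3·(3^k + 5^k) + 2·5^k = 3^{k+1} + 3·5^k + 2·5^k = 3^{k+1} + 5·5^k = 3^{k+1} + 5^{k+1}.
This completes the inductive step, so S_n = 3^n + 5^n for all n ≥ 1.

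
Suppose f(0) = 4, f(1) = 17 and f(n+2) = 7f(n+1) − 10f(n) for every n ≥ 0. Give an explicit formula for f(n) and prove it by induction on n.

Claim: f(n) = 3·5^n + 2^n.

Base cases: f(0) = 4 and 3·5^0 + 2^0 = 4; f(1) = 17 and 3·5^1 + 2^1 = 17.
Assume f(i) = 3·5^i + 2^i for all 0 ≤ i ≤ j, where j ≥ 1.
Then f(j+1) = 7f(j) − 10f(j−1) = 7·(3·5^j + 2^j) − 10·(3·5^{j−1} + 2^{j−1}) = 3·(7·5 − 10)5^{j−1} + (7·2 − 10)2^{j−1} = 75·5^{j−1} + 4·2^{j−1} = 3·5^{j+1} + 2^{j+1}.
Hence f(n) = 3·5^n + 2^n for every n ≥ 0, by strong induction.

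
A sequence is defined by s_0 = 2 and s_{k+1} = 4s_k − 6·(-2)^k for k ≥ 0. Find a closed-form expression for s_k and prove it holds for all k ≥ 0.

Claim: s_k = 4^k + (-2)^k.

Base case: s_0 = 2, and 4^0 + (-2)^0 = 1 + 1 = 2.
Assume s_j = 4^j + (-2)^j for some j ≥ 0.
Then s_{j+1} = 4s_j − 6·(-2)^j = 4·(4^j + (-2)^j) − 6·(-2)^j = 4^{j+1} + 4·(-2)^j − 6·(-2)^j = 4^{j+1} − 2·(-2)^j = 4^{j+1} + (-2)^{j+1}.
So the formula holds for j+1, and by induction s_k = 4^k + (-2)^k for all k ≥ 0.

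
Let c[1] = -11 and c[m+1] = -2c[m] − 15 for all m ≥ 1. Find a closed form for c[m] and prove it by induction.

Claim: c[m] = 3·(-2)^m − 5.

Base case: c[1] = -11, and 3·(-2)^1 − 5 = -6 − 5 = -11.
Assume c[j] = 3·(-2)^j − 5 for some j ≥ 1.
Then c[j+1] = -2c[j] − 15 = -2·(3·(-2)^j − 5) − 15 = -6·(-2)^j + 10 − 15 = 3·(-2)^{j+1} − 5.
So the formula holds for j+1, and by induction c[m] = 3·(-2)^m − 5 for all m ≥ 1.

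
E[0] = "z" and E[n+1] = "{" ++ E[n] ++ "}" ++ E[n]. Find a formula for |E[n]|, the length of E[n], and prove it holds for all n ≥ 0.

Claim: |E[n]| = 3·2^n − 2.

Base case: |E[0]| = 1, and 3·2^0 − 2 = 1.
Assume |E[j]| = 3·2^j − 2.
Then |E[j+1]| = 1 + |E[j]| + 1 + |E[j]| = 2|E[j]| + 2 = 2(3·2^j − 2) + 2 = 3·2^{j+1} − 4 + 2 = 3·2^{j+1} − 2.
Hence |E[n]| = 3·2^n − 2 for every n ≥ 0, by induction.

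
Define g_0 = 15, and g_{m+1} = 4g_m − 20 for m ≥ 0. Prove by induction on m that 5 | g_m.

Base case: g_0 = 15 = 5·3, so 5 | g_0.
Assume 5 | g_j, so g_j = 5t for some integer t.
Then g_{j+1} = 4g_j − 20 = 4·(5t) − 20 = 5(4t − 4), so 5 | g_{j+1}.
This completes the inductive step, so 5 | g_m for all m ≥ 0.

5 | g_m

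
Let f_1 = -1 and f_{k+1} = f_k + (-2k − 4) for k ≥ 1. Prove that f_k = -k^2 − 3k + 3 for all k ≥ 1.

Base case: f_1 = -1, and -1^2 − 3·1 + 3 = -1.
Assume f_r = -r^2 − 3r + 3.
Then f_{r+1} = f_r + (-2r − 4) = (-r^2 − 3r + 3) + (-2r − 4) = -r^2 − 5r − 1,
and -(r+1)^2 − 3·(r+1) + 3 = -r^2 − 5r − 1.
This completes the inductive step, so f_k = -k^2 − 3k + 3 for all k ≥ 1.

f_k = -k^2 − 3k + 3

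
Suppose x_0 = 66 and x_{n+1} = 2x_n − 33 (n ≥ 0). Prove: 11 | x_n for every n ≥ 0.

Base case: x_0 = 66 = 11·6, so 11 | x_0.
Assume 11 | x_m, so x_m = 11t for some integer t.
Then x_{m+1} = 2x_m − 33 = 2·(11t) − 33 = 11(2t − 3), so 11 | x_{m+1}.
So the property holds for m+1, and by induction 11 | x_n for all n ≥ 0.

11 | x_n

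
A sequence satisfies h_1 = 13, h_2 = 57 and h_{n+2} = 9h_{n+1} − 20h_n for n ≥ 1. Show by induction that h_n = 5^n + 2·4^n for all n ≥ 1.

Base cases: h_1 = 13 and 5^1 + 2·4^1 = 13; h_2 = 57 and 5^2 + 2·4^2 = 57.
Assume h_j = 5^j + 2·4^j for all 1 ≤ j ≤ k, where k ≥ 2.
Then h_{k+1} = 9h_k − 20h_{k−1} = 9·(5^k + 2·4^k) − 20·(5^{k−1} + 2·4^{k−1}) = (9·5 − 20)5^{k−1} + 2·(9·4 − 20)4^{k−1} = 25·5^{k−1} + 32·4^{k−1} = 5^{k+1} + 2·4^{k+1}.
So the formula holds for k+1, and by strong induction h_n = 5^n + 2·4^n for all n ≥ 1.

h_n = 5^n + 2·4^n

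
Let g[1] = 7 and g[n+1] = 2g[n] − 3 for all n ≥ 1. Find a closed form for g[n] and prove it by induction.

Claim: g[n] = 2^{n+1} + 3.

Base case: g[1] = 7, and 2^{1+1} + 3 = 4 + 3 = 7.
Assume g[j] = 2^{j+1} + 3 for some j ≥ 1.
Then g[j+1] = 2g[j] − 3 = 2·(2^{j+1} + 3) − 3 = 2^{j+2} + 6 − 3 = 2^{j+2} + 3.
This completes the inductive step, so g[n] = 2^{n+1} + 3 for all n ≥ 1.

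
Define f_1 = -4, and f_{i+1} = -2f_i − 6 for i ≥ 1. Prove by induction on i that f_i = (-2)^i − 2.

Base case: f_1 = -4, and (-2)^1 − 2 = -2 − 2 = -4.
Assume f_k = (-2)^k − 2 for some k ≥ 1.
Then f_{k+1} = -2f_k − 6 = -2·((-2)^k − 2) − 6 = -2·(-2)^k + 4 − 6 = (-2)^{k+1} − 2.
This completes the inductive step, so f_i = (-2)^i − 2 for all i ≥ 1.

f_i = (-2)^i − 2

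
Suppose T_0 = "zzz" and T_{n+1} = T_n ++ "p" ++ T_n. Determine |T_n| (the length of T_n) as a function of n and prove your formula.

Claim: |T_n| = 2^{n+2} − 1.

Base case: |T_0| = 3, and 2^{0+2} − 1 = 3.
Assume |T_r| = 2^{r+2} − 1.
Then |T_{r+1}| = |T_r| + 1 + |T_r| = 2|T_r| + 1 = 2(2^{r+2} − 1) + 1 = 2^{r+3} − 2 + 1 = 2^{r+3} − 1.
Hence |T_n| = 2^{n+2} − 1 for every n ≥ 0, by induction.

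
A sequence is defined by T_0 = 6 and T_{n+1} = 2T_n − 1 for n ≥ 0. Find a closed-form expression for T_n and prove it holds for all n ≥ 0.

Claim: T_n = 5·2^n + 1.

Base case: T_0 = 6, and 5·2^0 + 1 = 5 + 1 = 6.
Assume T_m = 5·2^m + 1 for some m ≥ 0.
Then T_{m+1} = 2T_m − 1 = 2·(5·2^m + 1) − 1 = 10·2^m + 2 − 1 = 5·2^{m+1} + 1.
This completes the inductive step, so T_n = 5·2^n + 1 for all n ≥ 0.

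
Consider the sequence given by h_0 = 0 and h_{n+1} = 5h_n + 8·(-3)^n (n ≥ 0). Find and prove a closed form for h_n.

Claim: h_n = 5^n − (-3)^n.

Base case: h_0 = 0, and 5^0 − (-3)^0 = 1 − 1 = 0.
Assume h_k = 5^k − (-3)^k for some k ≥ 0.
Then h_{k+1} = 5h_k + 8·(-3)^k = 5·(5^k − (-3)^k) + 8·(-3)^k = 5^{k+1} − 5·(-3)^k + 8·(-3)^k = 5^{k+1} + 3·(-3)^k = 5^{k+1} − (-3)^{k+1}.
By induction, h_n = 5^n − (-3)^n for all n ≥ 0.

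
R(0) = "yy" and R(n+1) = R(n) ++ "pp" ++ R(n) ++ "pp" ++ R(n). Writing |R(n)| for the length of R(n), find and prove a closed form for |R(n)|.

Claim: |R(n)| = 4·3^n − 2.

Base case: |R(0)| = 2, and 4·3^0 − 2 = 2.
Assume |R(r)| = 4·3^r − 2.
Then |R(r+1)| = 3|R(r)| + 4 = 3(4·3^r − 2) + 4 = 4·3^{r+1} − 6 + 4 = 4·3^{r+1} − 2.
Hence |R(n)| = 4·3^n − 2 for every n ≥ 0, by induction.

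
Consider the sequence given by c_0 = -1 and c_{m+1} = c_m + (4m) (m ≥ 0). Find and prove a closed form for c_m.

Claim: c_m = 2m^2 − 2m − 1.

Base case: c_0 = -1, and 2·0^2 − 2·0 − 1 = -1.
Assume c_j = 2j^2 − 2j − 1.
Then c_{j+1} = c_j + (4j) = (2j^2 − 2j − 1) + (4j) = 2j^2 + 2j − 1,
and 2·(j+1)^2 − 2·(j+1) − 1 = 2j^2 + 2j − 1.
Hence c_m = 2m^2 − 2m − 1 for every m ≥ 0, by induction.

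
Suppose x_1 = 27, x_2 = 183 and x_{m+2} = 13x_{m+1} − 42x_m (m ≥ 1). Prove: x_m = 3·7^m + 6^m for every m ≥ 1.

Base cases: x_1 = 27 and 3·7^1 + 6^1 = 27; x_2 = 183 and 3·7^2 + 6^2 = 183.
Assume x_j = 3·7^j + 6^j for all 1 ≤ j ≤ r, where r ≥ 2.
Then x_{r+1} = 13x_r − 42x_{r−1} = 13·(3·7^r + 6^r) − 42·(3·7^{r−1} + 6^{r−1}) = 3·(13·7 − 42)7^{r−1} + (13·6 − 42)6^{r−1} = 147·7^{r−1} + 36·6^{r−1} = 3·7^{r+1} + 6^{r+1}.
This completes the inductive step, so x_m = 3·7^m + 6^m for all m ≥ 1.

x_m = 3·7^m + 6^m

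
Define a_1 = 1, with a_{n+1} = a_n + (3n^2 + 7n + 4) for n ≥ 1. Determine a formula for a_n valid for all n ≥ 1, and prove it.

Claim: a_n = n^3 + 2n^2 + n − 3.

Base case: a_1 = 1, and 1^3 + 2·1^2 + 1 − 3 = 1.
Assume a_r = r^3 + 2r^2 + r − 3.
Then a_{r+1} = a_r + (3r^2 + 7r + 4) = (r^3 + 2r^2 + r − 3) + (3r^2 + 7r + 4) = r^3 + 5r^2 + 8r + 1,
and (r+1)^3 + 2·(r+1)^2 + (r+1) − 3 = r^3 + 5r^2 + 8r + 1.
By induction, a_n = n^3 + 2n^2 + n − 3 for all n ≥ 1.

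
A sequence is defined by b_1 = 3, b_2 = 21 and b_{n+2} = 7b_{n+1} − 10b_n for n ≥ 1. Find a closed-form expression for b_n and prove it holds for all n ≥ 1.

Claim: b_n = 5^n − 2^n.

Base cases: b_1 = 3 and 5^1 − 2^1 = 3; b_2 = 21 and 5^2 − 2^2 = 21.
Assume b_j = 5^j − 2^j for all 1 ≤ j ≤ r, where r ≥ 2.
Then b_{r+1} = 7b_r − 10b_{r−1} = 7·(5^r − 2^r) − 10·(5^{r−1} − 2^{r−1}) = (7·5 − 10)5^{r−1} − (7·2 − 10)2^{r−1} = 25·5^{r−1} − 4·2^{r−1} = 5^{r+1} − 2^{r+1}.
Hence b_n = 5^n − 2^n for every n ≥ 1, by strong induction.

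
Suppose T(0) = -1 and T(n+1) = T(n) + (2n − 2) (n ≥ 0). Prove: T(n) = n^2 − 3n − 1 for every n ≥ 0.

Base case: T(0) = -1, and 0^2 − 3·0 − 1 = -1.
Assume T(m) = m^2 − 3m − 1.
Then T(m+1) = T(m) + (2m − 2) = (m^2 − 3m − 1) + (2m − 2) = m^2 − m − 3,
and (m+1)^2 − 3·(m+1) − 1 = m^2 − m − 3.
By induction, T(n) = n^2 − 3n − 1 for all n ≥ 0.

T(n) = n^2 − 3n − 1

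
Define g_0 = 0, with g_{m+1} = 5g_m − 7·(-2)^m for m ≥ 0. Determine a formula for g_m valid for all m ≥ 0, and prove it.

Claim: g_m = -5^m + (-2)^m.

Base case: g_0 = 0, and -5^0 + (-2)^0 = -1 + 1 = 0.
Assume g_r = -5^r + (-2)^r for some r ≥ 0.
Then g_{r+1} = 5g_r − 7·(-2)^r = 5·(-5^r + (-2)^r) − 7·(-2)^r = -5^{r+1} + 5·(-2)^r − 7·(-2)^r = -5^{r+1} − 2·(-2)^r = -5^{r+1} + (-2)^{r+1}.
Hence g_m = -5^m + (-2)^m for every m ≥ 0, by induction.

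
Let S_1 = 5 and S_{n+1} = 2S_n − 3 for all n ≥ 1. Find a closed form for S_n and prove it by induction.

Claim: S_n = 2^n + 3.

Base case: S_1 = 5, and 2^1 + 3 = 2 + 3 = 5.
Assume S_j = 2^j + 3 for some j ≥ 1.
Then S_{j+1} = 2S_j − 3 = 2·(2^j + 3) − 3 = 2^{j+1} + 6 − 3 = 2^{j+1} + 3.
Hence S_n = 2^n + 3 for every n ≥ 1, by induction.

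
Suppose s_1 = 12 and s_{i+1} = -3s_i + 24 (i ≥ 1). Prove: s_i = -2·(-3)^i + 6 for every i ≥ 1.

Base case: s_1 = 12, and -2·(-3)^1 + 6 = 6 + 6 = 12.
Assume s_r = -2·(-3)^r + 6 for some r ≥ 1.
Then s_{r+1} = -3s_r + 24 = -3·(-2·(-3)^r + 6) + 24 = 6·(-3)^r − 18 + 24 = -2·(-3)^{r+1} + 6.
So the formula holds for r+1, and by induction s_i = -2·(-3)^i + 6 for all i ≥ 1.

s_i = -2·(-3)^i + 6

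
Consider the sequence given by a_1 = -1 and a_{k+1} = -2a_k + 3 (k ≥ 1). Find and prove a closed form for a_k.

Claim: a_k = (-2)^k + 1.

Base case: a_1 = -1, and (-2)^1 + 1 = -2 + 1 = -1.
Assume a_r = (-2)^r + 1 for some r ≥ 1.
Then a_{r+1} = -2a_r + 3 = -2·((-2)^r + 1) + 3 = -2·(-2)^r − 2 + 3 = (-2)^{r+1} + 1.
So the formula holds for r+1, and by induction a_k = (-2)^k + 1 for all k ≥ 1.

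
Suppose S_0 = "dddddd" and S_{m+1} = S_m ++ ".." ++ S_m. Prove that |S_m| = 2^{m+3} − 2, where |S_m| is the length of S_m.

Base case: |S_0| = 6, and 2^{0+3} − 2 = 6.
Assume |S_r| = 2^{r+3} − 2.
Then |S_{r+1}| = |S_r| + 2 + |S_r| = 2|S_r| + 2 = 2(2^{r+3} − 2) + 2 = 2^{r+1+3} − 4 + 2 = 2^{r+1+3} − 2.
This completes the inductive step, so |S_m| = 2^{m+3} − 2 for all m ≥ 0.

|S_m| = 2^{m+3} − 2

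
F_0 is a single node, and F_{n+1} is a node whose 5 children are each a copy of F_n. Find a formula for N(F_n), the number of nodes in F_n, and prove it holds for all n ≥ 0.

Claim: N(F_n) = (5^{n+1} − 1)/4.

Base case: N(F_0) = 1, and (5^{0+1} − 1)/4 = 1.
Assume N(F_m) = (5^{m+1} − 1)/4.
Then N(F_{m+1}) = 1 + 5N(F_m) = 1 + 5·(5^{m+1} − 1)/4 = 1 + (5^{m+2} − 5)/4 = (4 + 5^{m+2} − 5)/4 = (5^{m+2} − 1)/4.
So the formula holds for m+1, and by induction N(F_n) = (5^{n+1} − 1)/4 for all n ≥ 0.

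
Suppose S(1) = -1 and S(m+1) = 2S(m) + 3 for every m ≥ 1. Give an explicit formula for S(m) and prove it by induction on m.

Claim: S(m) = 2^m − 3.

Base case: S(1) = -1, and 2^1 − 3 = 2 − 3 = -1.
Assume S(j) = 2^j − 3 for some j ≥ 1.
Then S(j+1) = 2S(j) + 3 = 2·(2^j − 3) + 3 = 2^{j+1} − 6 + 3 = 2^{j+1} − 3.
By induction, S(m) = 2^m − 3 for all m ≥ 1.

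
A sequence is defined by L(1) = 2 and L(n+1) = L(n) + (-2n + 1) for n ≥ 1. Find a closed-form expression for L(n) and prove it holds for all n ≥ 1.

Claim: L(n) = -n^2 + 2n + 1.

Base case: L(1) = 2, and -1^2 + 2·1 + 1 = 2.
Assume L(j) = -j^2 + 2j + 1.
Then L(j+1) = L(j) + (-2j + 1) = (-j^2 + 2j + 1) + (-2j + 1) = -j^2 + 2,
and -(j+1)^2 + 2·(j+1) + 1 = -j^2 + 2.
This completes the inductive step, so L(n) = -n^2 + 2n + 1 for all n ≥ 1.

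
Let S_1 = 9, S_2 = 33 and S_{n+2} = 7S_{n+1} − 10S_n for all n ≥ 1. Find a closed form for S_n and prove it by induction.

Claim: S_n = 5^n + 2·2^n.

Base cases: S_1 = 9 and 5^1 + 2·2^1 = 9; S_2 = 33 and 5^2 + 2·2^2 = 33.
Assume S_j = 5^j + 2·2^j for all 1 ≤ j ≤ r, where r ≥ 2.
Then S_{r+1} = 7S_r − 10S_{r−1} = 7·(5^r + 2·2^r) − 10·(5^{r−1} + 2·2^{r−1}) = (7·5 − 10)5^{r−1} + 2·(7·2 − 10)2^{r−1} = 25·5^{r−1} + 8·2^{r−1} = 5^{r+1} + 2·2^{r+1}.
Hence S_n = 5^n + 2·2^n for every n ≥ 1, by strong induction.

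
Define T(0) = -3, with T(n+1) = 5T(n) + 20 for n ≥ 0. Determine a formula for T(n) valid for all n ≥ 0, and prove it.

Claim: T(n) = 2·5^n − 5.

Base case: T(0) = -3, and 2·5^0 − 5 = 2 − 5 = -3.
Assume T(k) = 2·5^k − 5 for some k ≥ 0.
Then T(k+1) = 5T(k) + 20 = 5·(2·5^k − 5) + 20 = 10·5^k − 25 + 20 = 2·5^{k+1} − 5.
Hence T(n) = 2·5^n − 5 for every n ≥ 0, by induction.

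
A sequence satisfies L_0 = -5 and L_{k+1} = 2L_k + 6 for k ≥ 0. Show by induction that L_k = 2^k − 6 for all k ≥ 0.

Base case: L_0 = -5, and 2^0 − 6 = 1 − 6 = -5.
Assume L_r = 2^r − 6 for some r ≥ 0.
Then L_{r+1} = 2L_r + 6 = 2·(2^r − 6) + 6 = 2^{r+1} − 12 + 6 = 2^{r+1} − 6.
This completes the inductive step, so L_k = 2^k − 6 for all k ≥ 0.

L_k = 2^k − 6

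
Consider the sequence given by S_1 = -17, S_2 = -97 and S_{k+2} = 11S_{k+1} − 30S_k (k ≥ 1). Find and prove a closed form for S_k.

Claim: S_k = -5^k − 2·6^k.

Base cases: S_1 = -17 and -5^1 − 2·6^1 = -17; S_2 = -97 and -5^2 − 2·6^2 = -97.
Assume S_j = -5^j − 2·6^j for all 1 ≤ j ≤ r, where r ≥ 2.
Then S_{r+1} = 11S_r − 30S_{r−1} = 11·(-5^r − 2·6^r) − 30·(-5^{r−1} − 2·6^{r−1}) = -(11·5 − 30)5^{r−1} − 2·(11·6 − 30)6^{r−1} = -25·5^{r−1} − 72·6^{r−1} = -5^{r+1} − 2·6^{r+1}.
This completes the inductive step, so S_k = -5^k − 2·6^k for all k ≥ 1.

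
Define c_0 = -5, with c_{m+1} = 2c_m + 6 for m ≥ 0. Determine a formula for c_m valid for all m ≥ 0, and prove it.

Claim: c_m = 2^m − 6.

Base case: c_0 = -5, and 2^0 − 6 = 1 − 6 = -5.
Assume c_k = 2^k − 6 for some k ≥ 0.
Then c_{k+1} = 2c_k + 6 = 2·(2^k − 6) + 6 = 2^{k+1} − 12 + 6 = 2^{k+1} − 6.
By induction, c_m = 2^m − 6 for all m ≥ 0.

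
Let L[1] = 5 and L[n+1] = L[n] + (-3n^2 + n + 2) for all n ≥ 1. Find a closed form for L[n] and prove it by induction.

Claim: L[n] = -n^3 + 2n^2 + n + 3.

Base case: L[1] = 5, and -1^3 + 2·1^2 + 1 + 3 = 5.
Assume L[k] = -k^3 + 2k^2 + k + 3.
Then L[k+1] = L[k] + (-3k^2 + k + 2) = (-k^3 + 2k^2 + k + 3) + (-3k^2 + k + 2) = -k^3 − k^2 + 2k + 5,
and -(k+1)^3 + 2·(k+1)^2 + (k+1) + 3 = -k^3 − k^2 + 2k + 5.
This completes the inductive step, so L[n] = -n^3 + 2n^2 + n + 3 for all n ≥ 1.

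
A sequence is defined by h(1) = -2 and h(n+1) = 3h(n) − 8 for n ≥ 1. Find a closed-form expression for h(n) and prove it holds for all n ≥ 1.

Claim: h(n) = -2·3^n + 4.

Base case: h(1) = -2, and -2·3^1 + 4 = -6 + 4 = -2.
Assume h(j) = -2·3^j + 4 for some j ≥ 1.
Then h(j+1) = 3h(j) − 8 = 3·(-2·3^j + 4) − 8 = -6·3^j + 12 − 8 = -2·3^{j+1} + 4.
By induction, h(n) = -2·3^n + 4 for all n ≥ 1.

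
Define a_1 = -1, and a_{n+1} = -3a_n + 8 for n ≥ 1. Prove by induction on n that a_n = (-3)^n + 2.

Base case: a_1 = -1, and (-3)^1 + 2 = -3 + 2 = -1.
Assume a_k = (-3)^k + 2 for some k ≥ 1.
Then a_{k+1} = -3a_k + 8 = -3·((-3)^k + 2) + 8 = -3·(-3)^k − 6 + 8 = (-3)^{k+1} + 2.
So the formula holds for k+1, and by induction a_n = (-3)^n + 2 for all n ≥ 1.

a_n = (-3)^n + 2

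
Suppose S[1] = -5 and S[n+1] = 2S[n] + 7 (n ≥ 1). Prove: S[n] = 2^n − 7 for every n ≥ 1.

Base case: S[1] = -5, and 2^1 − 7 = 2 − 7 = -5.
Assume S[r] = 2^r − 7 for some r ≥ 1.
Then S[r+1] = 2S[r] + 7 = 2·(2^r − 7) + 7 = 2^{r+1} − 14 + 7 = 2^{r+1} − 7.
Hence S[n] = 2^n − 7 for every n ≥ 1, by induction.

S[n] = 2^n − 7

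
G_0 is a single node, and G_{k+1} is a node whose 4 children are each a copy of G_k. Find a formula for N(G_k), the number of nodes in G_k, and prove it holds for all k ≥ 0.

Claim: N(G_k) = (4^{k+1} − 1)/3.

Base case: N(G_0) = 1, and (4^{0+1} − 1)/3 = 1.
Assume N(G_m) = (4^{m+1} − 1)/3.
Then N(G_{m+1}) = 1 + 4N(G_m) = 1 + 4·(4^{m+1} − 1)/3 = 1 + (4^{m+2} − 4)/3 = (3 + 4^{m+2} − 4)/3 = (4^{m+2} − 1)/3.
Hence N(G_k) = (4^{k+1} − 1)/3 for every k ≥ 0, by induction.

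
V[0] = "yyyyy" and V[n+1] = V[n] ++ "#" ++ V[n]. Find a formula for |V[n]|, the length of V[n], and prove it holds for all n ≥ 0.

Claim: |V[n]| = 6·2^n − 1.

Base case: |V[0]| = 5, and 6·2^0 − 1 = 5.
Assume |V[k]| = 6·2^k − 1.
Then |V[k+1]| = |V[k]| + 1 + |V[k]| = 2|V[k]| + 1 = 2(6·2^k − 1) + 1 = 6·2^{k+1} − 2 + 1 = 6·2^{k+1} − 1.
By induction, |V[n]| = 6·2^n − 1 for all n ≥ 0.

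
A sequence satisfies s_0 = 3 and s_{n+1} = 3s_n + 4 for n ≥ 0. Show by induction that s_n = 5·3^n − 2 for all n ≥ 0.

Base case: s_0 = 3, and 5·3^0 − 2 = 5 − 2 = 3.
Assume s_r = 5·3^r − 2 for some r ≥ 0.
Then s_{r+1} = 3s_r + 4 = 3·(5·3^r − 2) + 4 = 15·3^r − 6 + 4 = 5·3^{r+1} − 2.
Hence s_n = 5·3^n − 2 for every n ≥ 0, by induction.

s_n = 5·3^n − 2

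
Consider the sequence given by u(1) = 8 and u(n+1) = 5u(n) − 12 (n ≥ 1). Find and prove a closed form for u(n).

Claim: u(n) = 5^n + 3.

Base case: u(1) = 8, and 5^1 + 3 = 5 + 3 = 8.
Assume u(m) = 5^m + 3 for some m ≥ 1.
Then u(m+1) = 5u(m) − 12 = 5·(5^m + 3) − 12 = 5^{m+1} + 15 − 12 = 5^{m+1} + 3.
So the formula holds for m+1, and by induction u(n) = 5^n + 3 for all n ≥ 1.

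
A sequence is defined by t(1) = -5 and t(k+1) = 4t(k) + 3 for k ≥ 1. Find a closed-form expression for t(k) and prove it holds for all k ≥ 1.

Claim: t(k) = -4^k − 1.

Base case: t(1) = -5, and -4^1 − 1 = -4 − 1 = -5.
Assume t(r) = -4^r − 1 for some r ≥ 1.
Then t(r+1) = 4t(r) + 3 = 4·(-4^r − 1) + 3 = -4^{r+1} − 4 + 3 = -4^{r+1} − 1.
Hence t(k) = -4^k − 1 for every k ≥ 1, by induction.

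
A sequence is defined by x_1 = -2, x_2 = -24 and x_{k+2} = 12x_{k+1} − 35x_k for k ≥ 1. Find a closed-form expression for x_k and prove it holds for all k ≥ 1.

Claim: x_k = 5^k − 7^k.

Base cases: x_1 = -2 and 5^1 − 7^1 = -2; x_2 = -24 and 5^2 − 7^2 = -24.
Assume x_j = 5^j − 7^j for all 1 ≤ j ≤ r, where r ≥ 2.
Then x_{r+1} = 12x_r − 35x_{r−1} = 12·(5^r − 7^r) − 35·(5^{r−1} − 7^{r−1}) = (12·5 − 35)5^{r−1} − (12·7 − 35)7^{r−1} = 25·5^{r−1} − 49·7^{r−1} = 5^{r+1} − 7^{r+1}.
This completes the inductive step, so x_k = 5^k − 7^k for all k ≥ 1.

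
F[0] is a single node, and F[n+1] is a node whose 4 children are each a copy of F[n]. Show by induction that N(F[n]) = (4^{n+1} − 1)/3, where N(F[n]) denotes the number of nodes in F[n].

Base case: N(F[0]) = 1, and (4^{0+1} − 1)/3 = 1.
Assume N(F[r]) = (4^{r+1} − 1)/3.
Then N(F[r+1]) = 1 + 4N(F[r]) = 1 + 4·(4^{r+1} − 1)/3 = 1 + (4^{r+2} − 4)/3 = (3 + 4^{r+2} − 4)/3 = (4^{r+2} − 1)/3.
This completes the inductive step, so N(F[n]) = (4^{n+1} − 1)/3 for all n ≥ 0.

N(F[n]) = (4^{n+1} − 1)/3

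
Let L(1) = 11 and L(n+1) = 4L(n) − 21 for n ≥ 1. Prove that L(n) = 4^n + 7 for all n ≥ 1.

Base case: L(1) = 11, and 4^1 + 7 = 4 + 7 = 11.
Assume L(r) = 4^r + 7 for some r ≥ 1.
Then L(r+1) = 4L(r) − 21 = 4·(4^r + 7) − 21 = 4^{r+1} + 28 − 21 = 4^{r+1} + 7.
Hence L(n) = 4^n + 7 for every n ≥ 1, by induction.

L(n) = 4^n + 7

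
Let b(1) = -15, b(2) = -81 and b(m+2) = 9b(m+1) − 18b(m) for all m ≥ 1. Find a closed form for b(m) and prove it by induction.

Claim: b(m) = -3^m − 2·6^m.

Base cases: b(1) = -15 and -3^1 − 2·6^1 = -15; b(2) = -81 and -3^2 − 2·6^2 = -81.
Assume b(i) = -3^i − 2·6^i for all 1 ≤ i ≤ j, where j ≥ 2.
Then b(j+1) = 9b(j) − 18b(j−1) = 9·(-3^j − 2·6^j) − 18·(-3^{j−1} − 2·6^{j−1}) = -(9·3 − 18)3^{j−1} − 2·(9·6 − 18)6^{j−1} = -9·3^{j−1} − 72·6^{j−1} = -3^{j+1} − 2·6^{j+1}.
This completes the inductive step, so b(m) = -3^m − 2·6^m for all m ≥ 1.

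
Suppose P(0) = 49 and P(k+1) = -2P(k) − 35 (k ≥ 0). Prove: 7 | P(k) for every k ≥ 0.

Base case: P(0) = 49 = 7·7, so 7 | P(0).
Assume 7 | P(j), so P(j) = 7t for some integer t.
Then P(j+1) = -2P(j) − 35 = -2·(7t) − 35 = 7(-2t − 5), so 7 | P(j+1).
So the property holds for j+1, and by induction 7 | P(k) for all k ≥ 0.

7 | P(k)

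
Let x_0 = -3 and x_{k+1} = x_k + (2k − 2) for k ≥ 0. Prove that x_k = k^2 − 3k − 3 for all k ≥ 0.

Base case: x_0 = -3, and 0^2 − 3·0 − 3 = -3.
Assume x_j = j^2 − 3j − 3.
Then x_{j+1} = x_j + (2j − 2) = (j^2 − 3j − 3) + (2j − 2) = j^2 − j − 5,
and (j+1)^2 − 3·(j+1) − 3 = j^2 − j − 5.
By induction, x_k = k^2 − 3k − 3 for all k ≥ 0.

x_k = k^2 − 3k − 3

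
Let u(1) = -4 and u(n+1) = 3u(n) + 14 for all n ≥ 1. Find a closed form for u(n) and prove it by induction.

Claim: u(n) = 3^n − 7.

Base case: u(1) = -4, and 3^1 − 7 = 3 − 7 = -4.
Assume u(r) = 3^r − 7 for some r ≥ 1.
Then u(r+1) = 3u(r) + 14 = 3·(3^r − 7) + 14 = 3^{r+1} − 21 + 14 = 3^{r+1} − 7.
So the formula holds for r+1, and by induction u(n) = 3^n − 7 for all n ≥ 1.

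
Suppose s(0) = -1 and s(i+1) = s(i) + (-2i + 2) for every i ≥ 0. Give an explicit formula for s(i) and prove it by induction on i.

Claim: s(i) = -i^2 + 3i − 1.

Base case: s(0) = -1, and -0^2 + 3·0 − 1 = -1.
Assume s(j) = -j^2 + 3j − 1.
Then s(j+1) = s(j) + (-2j + 2) = (-j^2 + 3j − 1) + (-2j + 2) = -j^2 + j + 1,
and -(j+1)^2 + 3·(j+1) − 1 = -j^2 + j + 1.
By induction, s(i) = -i^2 + 3i − 1 for all i ≥ 0.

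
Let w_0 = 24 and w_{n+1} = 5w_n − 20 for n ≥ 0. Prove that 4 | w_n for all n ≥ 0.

Base case: w_0 = 24 = 4·6, so 4 | w_0.
Assume 4 | w_r, so w_r = 4t for some integer t.
Then w_{r+1} = 5w_r − 20 = 5·(4t) − 20 = 4(5t − 5), so 4 | w_{r+1}.
By induction, 4 | w_n for all n ≥ 0.

4 | w_n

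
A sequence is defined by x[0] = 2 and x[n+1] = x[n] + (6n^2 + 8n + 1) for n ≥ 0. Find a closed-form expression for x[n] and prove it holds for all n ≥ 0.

Claim: x[n] = 2n^3 + n^2 − 2n + 2.

Base case: x[0] = 2, and 2·0^3 + 0^2 − 2·0 + 2 = 2.
Assume x[r] = 2r^3 + r^2 − 2r + 2.
Then x[r+1] = x[r] + (6r^2 + 8r + 1) = (2r^3 + r^2 − 2r + 2) + (6r^2 + 8r + 1) = 2r^3 + 7r^2 + 6r + 3,
and 2·(r+1)^3 + (r+1)^2 − 2·(r+1) + 2 = 2r^3 + 7r^2 + 6r + 3.
Hence x[n] = 2n^3 + n^2 − 2n + 2 for every n ≥ 0, by induction.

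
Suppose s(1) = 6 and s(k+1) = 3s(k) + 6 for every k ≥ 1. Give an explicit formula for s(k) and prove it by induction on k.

Claim: s(k) = 3^{k+1} − 3.

Base case: s(1) = 6, and 3^{1+1} − 3 = 9 − 3 = 6.
Assume s(m) = 3^{m+1} − 3 for some m ≥ 1.
Then s(m+1) = 3s(m) + 6 = 3·(3^{m+1} − 3) + 6 = 3^{m+2} − 9 + 6 = 3^{m+2} − 3.
Hence s(k) = 3^{k+1} − 3 for every k ≥ 1, by induction.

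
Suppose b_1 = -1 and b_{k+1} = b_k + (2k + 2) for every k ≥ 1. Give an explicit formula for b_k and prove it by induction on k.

Claim: b_k = k^2 + k − 3.

Base case: b_1 = -1, and 1^2 + 1 − 3 = -1.
Assume b_r = r^2 + r − 3.
Then b_{r+1} = b_r + (2r + 2) = (r^2 + r − 3) + (2r + 2) = r^2 + 3r − 1,
and (r+1)^2 + (r+1) − 3 = r^2 + 3r − 1.
This completes the inductive step, so b_k = k^2 + k − 3 for all k ≥ 1.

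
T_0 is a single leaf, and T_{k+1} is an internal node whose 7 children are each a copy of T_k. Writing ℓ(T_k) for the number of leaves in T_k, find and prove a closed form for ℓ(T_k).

Claim: ℓ(T_k) = 7^k.

Base case: ℓ(T_0) = 1, and 7^0 = 1.
Assume ℓ(T_m) = 7^m.
Then ℓ(T_{m+1}) = 7·ℓ(T_m) = 7·7^m = 7^{m+1}.
Hence ℓ(T_k) = 7^k for every k ≥ 0, by induction.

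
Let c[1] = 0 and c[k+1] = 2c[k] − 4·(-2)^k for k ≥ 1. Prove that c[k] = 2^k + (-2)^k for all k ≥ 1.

Base case: c[1] = 0, and 2^1 + (-2)^1 = 2 − 2 = 0.
Assume c[j] = 2^j + (-2)^j for some j ≥ 1.
Then c[j+1] = 2c[j] − 4·(-2)^j = 2·(2^j + (-2)^j) − 4·(-2)^j = 2^{j+1} + 2·(-2)^j − 4·(-2)^j = 2^{j+1} − 2·(-2)^j = 2^{j+1} + (-2)^{j+1}.
By induction, c[k] = 2^k + (-2)^k for all k ≥ 1.

c[k] = 2^k + (-2)^k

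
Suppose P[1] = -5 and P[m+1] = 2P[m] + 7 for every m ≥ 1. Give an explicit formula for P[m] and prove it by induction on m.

Claim: P[m] = 2^m − 7.

Base case: P[1] = -5, and 2^1 − 7 = 2 − 7 = -5.
Assume P[k] = 2^k − 7 for some k ≥ 1.
Then P[k+1] = 2P[k] + 7 = 2·(2^k − 7) + 7 = 2^{k+1} − 14 + 7 = 2^{k+1} − 7.
By induction, P[m] = 2^m − 7 for all m ≥ 1.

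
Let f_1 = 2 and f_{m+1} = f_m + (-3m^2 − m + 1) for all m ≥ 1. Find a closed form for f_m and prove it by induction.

Claim: f_m = -m^3 + m^2 + m + 1.

Base case: f_1 = 2, and -1^3 + 1^2 + 1 + 1 = 2.
Assume f_j = -j^3 + j^2 + j + 1.
Then f_{j+1} = f_j + (-3j^2 − j + 1) = (-j^3 + j^2 + j + 1) + (-3j^2 − j + 1) = -j^3 − 2j^2 + 2,
and -(j+1)^3 + (j+1)^2 + (j+1) + 1 = -j^3 − 2j^2 + 2.
By induction, f_m = -m^3 + m^2 + m + 1 for all m ≥ 1.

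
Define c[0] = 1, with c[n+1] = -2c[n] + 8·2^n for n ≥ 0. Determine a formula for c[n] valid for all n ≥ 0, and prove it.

Claim: c[n] = -(-2)^n + 2·2^n.

Base case: c[0] = 1, and -(-2)^0 + 2·2^0 = -1 + 2 = 1.
Assume c[m] = -(-2)^m + 2·2^m for some m ≥ 0.
Then c[m+1] = -2c[m] + 8·2^m = -2·(-(-2)^m + 2·2^m) + 8·2^m = -(-2)^{m+1} − 4·2^m + 8·2^m = -(-2)^{m+1} + 4·2^m = -(-2)^{m+1} + 2·2^{m+1}.
Hence c[n] = -(-2)^n + 2·2^n for every n ≥ 0, by induction.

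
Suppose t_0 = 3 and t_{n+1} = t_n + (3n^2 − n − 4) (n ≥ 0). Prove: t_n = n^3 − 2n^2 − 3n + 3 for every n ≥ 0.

Base case: t_0 = 3, and 0^3 − 2·0^2 − 3·0 + 3 = 3.
Assume t_m = m^3 − 2m^2 − 3m + 3.
Then t_{m+1} = t_m + (3m^2 − m − 4) = (m^3 − 2m^2 − 3m + 3) + (3m^2 − m − 4) = m^3 + m^2 − 4m − 1,
and (m+1)^3 − 2·(m+1)^2 − 3·(m+1) + 3 = m^3 + m^2 − 4m − 1.
By induction, t_n = n^3 − 2n^2 − 3n + 3 for all n ≥ 0.

t_n = n^3 − 2n^2 − 3n + 3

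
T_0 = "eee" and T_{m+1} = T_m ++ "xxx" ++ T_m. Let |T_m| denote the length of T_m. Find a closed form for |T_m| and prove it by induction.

Claim: |T_m| = 6·2^m − 3.

Base case: |T_0| = 3, and 6·2^0 − 3 = 3.
Assume |T_j| = 6·2^j − 3.
Then |T_{j+1}| = |T_j| + 3 + |T_j| = 2|T_j| + 3 = 2(6·2^j − 3) + 3 = 6·2^{j+1} − 6 + 3 = 6·2^{j+1} − 3.
By induction, |T_m| = 6·2^m − 3 for all m ≥ 0.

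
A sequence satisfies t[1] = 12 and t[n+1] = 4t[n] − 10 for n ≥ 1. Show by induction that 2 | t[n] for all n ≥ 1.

Base case: t[1] = 12 = 2·6, so 2 | t[1].
Assume 2 | t[j], so t[j] = 2s for some integer s.
Then t[j+1] = 4t[j] − 10 = 4·(2s) − 10 = 2(4s − 5), so 2 | t[j+1].
This completes the inductive step, so 2 | t[n] for all n ≥ 1.

2 | t[n]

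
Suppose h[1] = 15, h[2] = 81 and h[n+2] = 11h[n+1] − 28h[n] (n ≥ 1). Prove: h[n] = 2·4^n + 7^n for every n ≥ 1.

Base cases: h[1] = 15 and 2·4^1 + 7^1 = 15; h[2] = 81 and 2·4^2 + 7^2 = 81.
Assume h[i] = 2·4^i + 7^i for all 1 ≤ i ≤ j, where j ≥ 2.
Then h[j+1] = 11h[j] − 28h[j−1] = 11·(2·4^j + 7^j) − 28·(2·4^{j−1} + 7^{j−1}) = 2·(11·4 − 28)4^{j−1} + (11·7 − 28)7^{j−1} = 32·4^{j−1} + 49·7^{j−1} = 2·4^{j+1} + 7^{j+1}.
This completes the inductive step, so h[n] = 2·4^n + 7^n for all n ≥ 1.

h[n] = 2·4^n + 7^n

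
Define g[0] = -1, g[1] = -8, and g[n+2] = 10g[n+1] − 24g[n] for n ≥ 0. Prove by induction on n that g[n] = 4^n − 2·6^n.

Base cases: g[0] = -1 and 4^0 − 2·6^0 = -1; g[1] = -8 and 4^1 − 2·6^1 = -8.
Assume g[j] = 4^j − 2·6^j for all 0 ≤ j ≤ r, where r ≥ 1.
Then g[r+1] = 10g[r] − 24g[r−1] = 10·(4^r − 2·6^r) − 24·(4^{r−1} − 2·6^{r−1}) = (10·4 − 24)4^{r−1} − 2·(10·6 − 24)6^{r−1} = 16·4^{r−1} − 72·6^{r−1} = 4^{r+1} − 2·6^{r+1}.
By strong induction, g[n] = 4^n − 2·6^n for all n ≥ 0.

g[n] = 4^n − 2·6^n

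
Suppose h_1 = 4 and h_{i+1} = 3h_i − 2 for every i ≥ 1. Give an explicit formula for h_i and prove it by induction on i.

Claim: h_i = 3^i + 1.

Base case: h_1 = 4, and 3^1 + 1 = 3 + 1 = 4.
Assume h_m = 3^m + 1 for some m ≥ 1.
Then h_{m+1} = 3h_m − 2 = 3·(3^m + 1) − 2 = 3^{m+1} + 3 − 2 = 3^{m+1} + 1.
So the formula holds for m+1, and by induction h_i = 3^i + 1 for all i ≥ 1.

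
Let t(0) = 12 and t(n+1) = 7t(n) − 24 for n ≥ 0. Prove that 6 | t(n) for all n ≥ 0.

Base case: t(0) = 12 = 6·2, so 6 | t(0).
Assume 6 | t(j), so t(j) = 6s for some integer s.
Then t(j+1) = 7t(j) − 24 = 7·(6s) − 24 = 6(7s − 4), so 6 | t(j+1).
This completes the inductive step, so 6 | t(n) for all n ≥ 0.

6 | t(n)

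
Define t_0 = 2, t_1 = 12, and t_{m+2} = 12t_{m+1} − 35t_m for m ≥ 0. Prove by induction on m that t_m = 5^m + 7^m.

Base cases: t_0 = 2 and 5^0 + 7^0 = 2; t_1 = 12 and 5^1 + 7^1 = 12.
Assume t_j = 5^j + 7^j for all 0 ≤ j ≤ k, where k ≥ 1.
Then t_{k+1} = 12t_k − 35t_{k−1} = 12·(5^k + 7^k) − 35·(5^{k−1} + 7^{k−1}) = (12·5 − 35)5^{k−1} + (12·7 − 35)7^{k−1} = 25·5^{k−1} + 49·7^{k−1} = 5^{k+1} + 7^{k+1}.
By strong induction, t_m = 5^m + 7^m for all m ≥ 0.

t_m = 5^m + 7^m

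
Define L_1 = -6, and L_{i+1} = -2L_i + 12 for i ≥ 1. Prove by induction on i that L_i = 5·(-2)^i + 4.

Base case: L_1 = -6, and 5·(-2)^1 + 4 = -10 + 4 = -6.
Assume L_k = 5·(-2)^k + 4 for some k ≥ 1.
Then L_{k+1} = -2L_k + 12 = -2·(5·(-2)^k + 4) + 12 = -10·(-2)^k − 8 + 12 = 5·(-2)^{k+1} + 4.
By induction, L_i = 5·(-2)^i + 4 for all i ≥ 1.

L_i = 5·(-2)^i + 4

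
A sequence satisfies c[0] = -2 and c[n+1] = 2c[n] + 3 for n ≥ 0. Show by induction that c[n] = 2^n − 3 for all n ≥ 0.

Base case: c[0] = -2, and 2^0 − 3 = 1 − 3 = -2.
Assume c[j] = 2^j − 3 for some j ≥ 0.
Then c[j+1] = 2c[j] + 3 = 2·(2^j − 3) + 3 = 2^{j+1} − 6 + 3 = 2^{j+1} − 3.
So the formula holds for j+1, and by induction c[n] = 2^n − 3 for all n ≥ 0.

c[n] = 2^n − 3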